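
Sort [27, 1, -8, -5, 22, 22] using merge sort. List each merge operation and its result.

Divide and conquer:
  Merge [1] + [-8] -> [-8, 1]
  Merge [27] + [-8, 1] -> [-8, 1, 27]
  Merge [22] + [22] -> [22, 22]
  Merge [-5] + [22, 22] -> [-5, 22, 22]
  Merge [-8, 1, 27] + [-5, 22, 22] -> [-8, -5, 1, 22, 22, 27]


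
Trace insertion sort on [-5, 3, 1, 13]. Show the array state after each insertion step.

First element -5 is already 'sorted'
Insert 3: shifted 0 elements -> [-5, 3, 1, 13]
Insert 1: shifted 1 elements -> [-5, 1, 3, 13]
Insert 13: shifted 0 elements -> [-5, 1, 3, 13]


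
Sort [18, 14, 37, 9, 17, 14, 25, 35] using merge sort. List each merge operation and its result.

Divide and conquer:
  Merge [18] + [14] -> [14, 18]
  Merge [37] + [9] -> [9, 37]
  Merge [14, 18] + [9, 37] -> [9, 14, 18, 37]
  Merge [17] + [14] -> [14, 17]
  Merge [25] + [35] -> [25, 35]
  Merge [14, 17] + [25, 35] -> [14, 17, 25, 35]
  Merge [9, 14, 18, 37] + [14, 17, 25, 35] -> [9, 14, 14, 17, 18, 25, 35, 37]


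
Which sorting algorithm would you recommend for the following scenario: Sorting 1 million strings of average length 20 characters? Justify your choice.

Best choice: MSD radix sort or Mergesort
Reason: MSD radix sort is a non-comparison sort that buckets the strings by successive character positions, running in time proportional to the total number of characters examined rather than O(n log n) string comparisons; mergesort is a stable O(n log n)-comparison alternative that works for arbitrary variable-length keys


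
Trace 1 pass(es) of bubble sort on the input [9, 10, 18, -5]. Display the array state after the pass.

After pass 1: [9, 10, -5, 18] (1 swaps)
Total swaps: 1


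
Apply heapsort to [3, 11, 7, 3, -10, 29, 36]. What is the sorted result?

Build heap: [36, 11, 29, 3, -10, 3, 7]
Extract 36: [29, 11, 7, 3, -10, 3, 36]
Extract 29: [11, 3, 7, 3, -10, 29, 36]
Extract 11: [7, 3, -10, 3, 11, 29, 36]
Extract 7: [3, 3, -10, 7, 11, 29, 36]
Extract 3: [3, -10, 3, 7, 11, 29, 36]
Extract 3: [-10, 3, 3, 7, 11, 29, 36]


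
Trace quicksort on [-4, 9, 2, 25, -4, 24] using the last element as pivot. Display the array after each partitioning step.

Partition 1: pivot=24 at index 4 -> [-4, 9, 2, -4, 24, 25]
Partition 2: pivot=-4 at index 1 -> [-4, -4, 2, 9, 24, 25]
Partition 3: pivot=9 at index 3 -> [-4, -4, 2, 9, 24, 25]


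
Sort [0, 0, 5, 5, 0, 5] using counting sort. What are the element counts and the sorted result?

Count array: [3, 0, 0, 0, 0, 3]
(count[i] = number of elements equal to i)
Cumulative count: [3, 3, 3, 3, 3, 6]
Sorted: [0, 0, 0, 5, 5, 5]


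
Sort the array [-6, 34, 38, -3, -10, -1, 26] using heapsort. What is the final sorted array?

Build heap: [38, 34, 26, -3, -10, -1, -6]
Extract 38: [34, -3, 26, -6, -10, -1, 38]
Extract 34: [26, -3, -1, -6, -10, 34, 38]
Extract 26: [-1, -3, -10, -6, 26, 34, 38]
Extract -1: [-3, -6, -10, -1, 26, 34, 38]
Extract -3: [-6, -10, -3, -1, 26, 34, 38]
Extract -6: [-10, -6, -3, -1, 26, 34, 38]


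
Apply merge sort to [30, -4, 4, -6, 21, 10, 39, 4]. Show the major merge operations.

Divide and conquer:
  Merge [30] + [-4] -> [-4, 30]
  Merge [4] + [-6] -> [-6, 4]
  Merge [-4, 30] + [-6, 4] -> [-6, -4, 4, 30]
  Merge [21] + [10] -> [10, 21]
  Merge [39] + [4] -> [4, 39]
  Merge [10, 21] + [4, 39] -> [4, 10, 21, 39]
  Merge [-6, -4, 4, 30] + [4, 10, 21, 39] -> [-6, -4, 4, 4, 10, 21, 30, 39]


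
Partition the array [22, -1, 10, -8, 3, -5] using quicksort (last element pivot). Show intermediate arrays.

Partition 1: pivot=-5 at index 1 -> [-8, -5, 10, 22, 3, -1]
Partition 2: pivot=-1 at index 2 -> [-8, -5, -1, 22, 3, 10]
Partition 3: pivot=10 at index 4 -> [-8, -5, -1, 3, 10, 22]


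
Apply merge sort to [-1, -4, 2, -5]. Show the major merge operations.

Divide and conquer:
  Merge [-1] + [-4] -> [-4, -1]
  Merge [2] + [-5] -> [-5, 2]
  Merge [-4, -1] + [-5, 2] -> [-5, -4, -1, 2]


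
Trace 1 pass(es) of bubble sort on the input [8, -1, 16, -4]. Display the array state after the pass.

After pass 1: [-1, 8, -4, 16] (2 swaps)
Total swaps: 2


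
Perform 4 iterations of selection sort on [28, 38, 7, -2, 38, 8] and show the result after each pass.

Pass 1: Select minimum -2 at index 3, swap -> [-2, 38, 7, 28, 38, 8]
Pass 2: Select minimum 7 at index 2, swap -> [-2, 7, 38, 28, 38, 8]
Pass 3: Select minimum 8 at index 5, swap -> [-2, 7, 8, 28, 38, 38]
Pass 4: Select minimum 28 at index 3, swap -> [-2, 7, 8, 28, 38, 38]


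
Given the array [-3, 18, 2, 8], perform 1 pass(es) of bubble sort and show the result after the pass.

After pass 1: [-3, 2, 8, 18] (2 swaps)
Total swaps: 2


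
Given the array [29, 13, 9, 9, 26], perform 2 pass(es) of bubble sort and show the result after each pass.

After pass 1: [13, 9, 9, 26, 29] (4 swaps)
After pass 2: [9, 9, 13, 26, 29] (2 swaps)
Total swaps: 6


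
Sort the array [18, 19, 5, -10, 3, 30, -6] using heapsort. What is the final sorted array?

Build heap: [30, 19, 18, -10, 3, 5, -6]
Extract 30: [19, 3, 18, -10, -6, 5, 30]
Extract 19: [18, 3, 5, -10, -6, 19, 30]
Extract 18: [5, 3, -6, -10, 18, 19, 30]
Extract 5: [3, -10, -6, 5, 18, 19, 30]
Extract 3: [-6, -10, 3, 5, 18, 19, 30]
Extract -6: [-10, -6, 3, 5, 18, 19, 30]


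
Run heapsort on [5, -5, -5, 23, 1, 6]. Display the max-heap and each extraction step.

Build heap: [23, 5, 6, -5, 1, -5]
Extract 23: [6, 5, -5, -5, 1, 23]
Extract 6: [5, 1, -5, -5, 6, 23]
Extract 5: [1, -5, -5, 5, 6, 23]
Extract 1: [-5, -5, 1, 5, 6, 23]
Extract -5: [-5, -5, 1, 5, 6, 23]


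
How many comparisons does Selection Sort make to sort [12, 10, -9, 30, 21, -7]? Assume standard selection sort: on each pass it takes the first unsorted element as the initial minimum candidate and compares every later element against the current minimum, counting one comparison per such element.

Pass 1: scan indices 1..5 for the minimum = 5 comparison(s); min is -9, place at index 0 -> [-9, 10, 12, 30, 21, -7]
Pass 2: scan indices 2..5 for the minimum = 4 comparison(s); min is -7, place at index 1 -> [-9, -7, 12, 30, 21, 10]
Pass 3: scan indices 3..5 for the minimum = 3 comparison(s); min is 10, place at index 2 -> [-9, -7, 10, 30, 21, 12]
Pass 4: scan indices 4..5 for the minimum = 2 comparison(s); min is 12, place at index 3 -> [-9, -7, 10, 12, 21, 30]
Pass 5: scan indices 5..5 for the minimum = 1 comparison(s); min is 21, place at index 4 -> [-9, -7, 10, 12, 21, 30]
Selection sort always scans the whole unsorted suffix, so the count is (n-1) + (n-2) + ... + 1 = n(n-1)/2 = 6*5/2 = 15 regardless of the input order.
Total comparisons: 5 + 4 + 3 + 2 + 1 = 15


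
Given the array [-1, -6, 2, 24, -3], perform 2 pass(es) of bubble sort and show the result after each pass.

After pass 1: [-6, -1, 2, -3, 24] (2 swaps)
After pass 2: [-6, -1, -3, 2, 24] (1 swaps)
Total swaps: 3


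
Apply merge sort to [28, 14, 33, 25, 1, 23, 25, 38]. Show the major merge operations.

Divide and conquer:
  Merge [28] + [14] -> [14, 28]
  Merge [33] + [25] -> [25, 33]
  Merge [14, 28] + [25, 33] -> [14, 25, 28, 33]
  Merge [1] + [23] -> [1, 23]
  Merge [25] + [38] -> [25, 38]
  Merge [1, 23] + [25, 38] -> [1, 23, 25, 38]
  Merge [14, 25, 28, 33] + [1, 23, 25, 38] -> [1, 14, 23, 25, 25, 28, 33, 38]


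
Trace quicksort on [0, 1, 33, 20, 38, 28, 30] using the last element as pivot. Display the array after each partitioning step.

Partition 1: pivot=30 at index 4 -> [0, 1, 20, 28, 30, 33, 38]
Partition 2: pivot=28 at index 3 -> [0, 1, 20, 28, 30, 33, 38]
Partition 3: pivot=20 at index 2 -> [0, 1, 20, 28, 30, 33, 38]
Partition 4: pivot=1 at index 1 -> [0, 1, 20, 28, 30, 33, 38]
Partition 5: pivot=38 at index 6 -> [0, 1, 20, 28, 30, 33, 38]


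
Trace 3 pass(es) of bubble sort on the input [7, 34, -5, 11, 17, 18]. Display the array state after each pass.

After pass 1: [7, -5, 11, 17, 18, 34] (4 swaps)
After pass 2: [-5, 7, 11, 17, 18, 34] (1 swaps)
After pass 3: [-5, 7, 11, 17, 18, 34] (0 swaps)
Total swaps: 5


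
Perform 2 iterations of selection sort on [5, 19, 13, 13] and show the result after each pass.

Pass 1: Select minimum 5 at index 0, swap -> [5, 19, 13, 13]
Pass 2: Select minimum 13 at index 2, swap -> [5, 13, 19, 13]


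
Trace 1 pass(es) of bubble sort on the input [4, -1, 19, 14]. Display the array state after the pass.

After pass 1: [-1, 4, 14, 19] (2 swaps)
Total swaps: 2


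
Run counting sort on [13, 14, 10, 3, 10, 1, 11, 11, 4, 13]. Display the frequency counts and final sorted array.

Count array: [0, 1, 0, 1, 1, 0, 0, 0, 0, 0, 2, 2, 0, 2, 1]
(count[i] = number of elements equal to i)
Cumulative count: [0, 1, 1, 2, 3, 3, 3, 3, 3, 3, 5, 7, 7, 9, 10]
Sorted: [1, 3, 4, 10, 10, 11, 11, 13, 13, 14]


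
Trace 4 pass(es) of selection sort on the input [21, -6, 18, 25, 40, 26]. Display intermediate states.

Pass 1: Select minimum -6 at index 1, swap -> [-6, 21, 18, 25, 40, 26]
Pass 2: Select minimum 18 at index 2, swap -> [-6, 18, 21, 25, 40, 26]
Pass 3: Select minimum 21 at index 2, swap -> [-6, 18, 21, 25, 40, 26]
Pass 4: Select minimum 25 at index 3, swap -> [-6, 18, 21, 25, 40, 26]


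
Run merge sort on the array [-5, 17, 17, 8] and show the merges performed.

Divide and conquer:
  Merge [-5] + [17] -> [-5, 17]
  Merge [17] + [8] -> [8, 17]
  Merge [-5, 17] + [8, 17] -> [-5, 8, 17, 17]


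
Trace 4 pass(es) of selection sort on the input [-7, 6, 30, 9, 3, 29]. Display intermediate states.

Pass 1: Select minimum -7 at index 0, swap -> [-7, 6, 30, 9, 3, 29]
Pass 2: Select minimum 3 at index 4, swap -> [-7, 3, 30, 9, 6, 29]
Pass 3: Select minimum 6 at index 4, swap -> [-7, 3, 6, 9, 30, 29]
Pass 4: Select minimum 9 at index 3, swap -> [-7, 3, 6, 9, 30, 29]


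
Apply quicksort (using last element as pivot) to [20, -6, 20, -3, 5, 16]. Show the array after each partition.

Partition 1: pivot=16 at index 3 -> [-6, -3, 5, 16, 20, 20]
Partition 2: pivot=5 at index 2 -> [-6, -3, 5, 16, 20, 20]
Partition 3: pivot=-3 at index 1 -> [-6, -3, 5, 16, 20, 20]
Partition 4: pivot=20 at index 5 -> [-6, -3, 5, 16, 20, 20]


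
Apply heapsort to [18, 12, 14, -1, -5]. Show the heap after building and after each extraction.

Build heap: [18, 12, 14, -1, -5]
Extract 18: [14, 12, -5, -1, 18]
Extract 14: [12, -1, -5, 14, 18]
Extract 12: [-1, -5, 12, 14, 18]
Extract -1: [-5, -1, 12, 14, 18]


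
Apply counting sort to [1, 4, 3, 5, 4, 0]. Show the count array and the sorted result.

Count array: [1, 1, 0, 1, 2, 1]
(count[i] = number of elements equal to i)
Cumulative count: [1, 2, 2, 3, 5, 6]
Sorted: [0, 1, 3, 4, 4, 5]


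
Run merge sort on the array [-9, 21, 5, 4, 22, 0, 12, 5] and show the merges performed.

Divide and conquer:
  Merge [-9] + [21] -> [-9, 21]
  Merge [5] + [4] -> [4, 5]
  Merge [-9, 21] + [4, 5] -> [-9, 4, 5, 21]
  Merge [22] + [0] -> [0, 22]
  Merge [12] + [5] -> [5, 12]
  Merge [0, 22] + [5, 12] -> [0, 5, 12, 22]
  Merge [-9, 4, 5, 21] + [0, 5, 12, 22] -> [-9, 0, 4, 5, 5, 12, 21, 22]


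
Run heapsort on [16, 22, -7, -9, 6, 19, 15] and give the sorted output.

Build heap: [22, 16, 19, -9, 6, -7, 15]
Extract 22: [19, 16, 15, -9, 6, -7, 22]
Extract 19: [16, 6, 15, -9, -7, 19, 22]
Extract 16: [15, 6, -7, -9, 16, 19, 22]
Extract 15: [6, -9, -7, 15, 16, 19, 22]
Extract 6: [-7, -9, 6, 15, 16, 19, 22]
Extract -7: [-9, -7, 6, 15, 16, 19, 22]


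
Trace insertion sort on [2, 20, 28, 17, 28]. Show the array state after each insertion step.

First element 2 is already 'sorted'
Insert 20: shifted 0 elements -> [2, 20, 28, 17, 28]
Insert 28: shifted 0 elements -> [2, 20, 28, 17, 28]
Insert 17: shifted 2 elements -> [2, 17, 20, 28, 28]
Insert 28: shifted 0 elements -> [2, 17, 20, 28, 28]


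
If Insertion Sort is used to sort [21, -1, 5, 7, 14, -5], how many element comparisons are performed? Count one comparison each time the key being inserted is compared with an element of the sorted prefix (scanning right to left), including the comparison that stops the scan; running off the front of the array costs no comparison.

Insert -1: 21 > -1 (shift), reached front = 1 comparison(s) -> [-1, 21, 5, 7, 14, -5]
Insert 5: 21 > 5 (shift), -1 <= 5 (stop) = 2 comparison(s) -> [-1, 5, 21, 7, 14, -5]
Insert 7: 21 > 7 (shift), 5 <= 7 (stop) = 2 comparison(s) -> [-1, 5, 7, 21, 14, -5]
Insert 14: 21 > 14 (shift), 7 <= 14 (stop) = 2 comparison(s) -> [-1, 5, 7, 14, 21, -5]
Insert -5: 21 > -5 (shift), 14 > -5 (shift), 7 > -5 (shift), 5 > -5 (shift), -1 > -5 (shift), reached front = 5 comparison(s) -> [-5, -1, 5, 7, 14, 21]
Total comparisons: 1 + 2 + 2 + 2 + 5 = 12


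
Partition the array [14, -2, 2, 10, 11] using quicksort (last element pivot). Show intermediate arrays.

Partition 1: pivot=11 at index 3 -> [-2, 2, 10, 11, 14]
Partition 2: pivot=10 at index 2 -> [-2, 2, 10, 11, 14]
Partition 3: pivot=2 at index 1 -> [-2, 2, 10, 11, 14]


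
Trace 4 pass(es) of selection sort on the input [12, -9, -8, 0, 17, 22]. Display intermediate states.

Pass 1: Select minimum -9 at index 1, swap -> [-9, 12, -8, 0, 17, 22]
Pass 2: Select minimum -8 at index 2, swap -> [-9, -8, 12, 0, 17, 22]
Pass 3: Select minimum 0 at index 3, swap -> [-9, -8, 0, 12, 17, 22]
Pass 4: Select minimum 12 at index 3, swap -> [-9, -8, 0, 12, 17, 22]


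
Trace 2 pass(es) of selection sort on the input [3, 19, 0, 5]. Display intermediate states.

Pass 1: Select minimum 0 at index 2, swap -> [0, 19, 3, 5]
Pass 2: Select minimum 3 at index 2, swap -> [0, 3, 19, 5]


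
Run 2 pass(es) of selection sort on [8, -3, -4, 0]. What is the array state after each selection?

Pass 1: Select minimum -4 at index 2, swap -> [-4, -3, 8, 0]
Pass 2: Select minimum -3 at index 1, swap -> [-4, -3, 8, 0]


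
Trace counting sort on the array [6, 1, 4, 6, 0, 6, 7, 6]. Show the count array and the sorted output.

Count array: [1, 1, 0, 0, 1, 0, 4, 1]
(count[i] = number of elements equal to i)
Cumulative count: [1, 2, 2, 2, 3, 3, 7, 8]
Sorted: [0, 1, 4, 6, 6, 6, 6, 7]


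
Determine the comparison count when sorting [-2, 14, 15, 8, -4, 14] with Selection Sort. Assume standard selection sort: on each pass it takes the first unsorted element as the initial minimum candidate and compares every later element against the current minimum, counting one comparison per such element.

Pass 1: scan indices 1..5 for the minimum = 5 comparison(s); min is -4, place at index 0 -> [-4, 14, 15, 8, -2, 14]
Pass 2: scan indices 2..5 for the minimum = 4 comparison(s); min is -2, place at index 1 -> [-4, -2, 15, 8, 14, 14]
Pass 3: scan indices 3..5 for the minimum = 3 comparison(s); min is 8, place at index 2 -> [-4, -2, 8, 15, 14, 14]
Pass 4: scan indices 4..5 for the minimum = 2 comparison(s); min is 14, place at index 3 -> [-4, -2, 8, 14, 15, 14]
Pass 5: scan indices 5..5 for the minimum = 1 comparison(s); min is 14, place at index 4 -> [-4, -2, 8, 14, 14, 15]
Selection sort always scans the whole unsorted suffix, so the count is (n-1) + (n-2) + ... + 1 = n(n-1)/2 = 6*5/2 = 15 regardless of the input order.
Total comparisons: 5 + 4 + 3 + 2 + 1 = 15


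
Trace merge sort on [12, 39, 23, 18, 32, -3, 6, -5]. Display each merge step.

Divide and conquer:
  Merge [12] + [39] -> [12, 39]
  Merge [23] + [18] -> [18, 23]
  Merge [12, 39] + [18, 23] -> [12, 18, 23, 39]
  Merge [32] + [-3] -> [-3, 32]
  Merge [6] + [-5] -> [-5, 6]
  Merge [-3, 32] + [-5, 6] -> [-5, -3, 6, 32]
  Merge [12, 18, 23, 39] + [-5, -3, 6, 32] -> [-5, -3, 6, 12, 18, 23, 32, 39]


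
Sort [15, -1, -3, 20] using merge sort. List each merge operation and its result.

Divide and conquer:
  Merge [15] + [-1] -> [-1, 15]
  Merge [-3] + [20] -> [-3, 20]
  Merge [-1, 15] + [-3, 20] -> [-3, -1, 15, 20]


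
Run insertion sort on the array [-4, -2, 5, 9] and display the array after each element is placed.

First element -4 is already 'sorted'
Insert -2: shifted 0 elements -> [-4, -2, 5, 9]
Insert 5: shifted 0 elements -> [-4, -2, 5, 9]
Insert 9: shifted 0 elements -> [-4, -2, 5, 9]


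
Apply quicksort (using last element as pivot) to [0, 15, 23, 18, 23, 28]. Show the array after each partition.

Partition 1: pivot=28 at index 5 -> [0, 15, 23, 18, 23, 28]
Partition 2: pivot=23 at index 4 -> [0, 15, 23, 18, 23, 28]
Partition 3: pivot=18 at index 2 -> [0, 15, 18, 23, 23, 28]
Partition 4: pivot=15 at index 1 -> [0, 15, 18, 23, 23, 28]


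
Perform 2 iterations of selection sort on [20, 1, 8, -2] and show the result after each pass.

Pass 1: Select minimum -2 at index 3, swap -> [-2, 1, 8, 20]
Pass 2: Select minimum 1 at index 1, swap -> [-2, 1, 8, 20]


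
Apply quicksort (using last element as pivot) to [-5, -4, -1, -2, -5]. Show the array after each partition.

Partition 1: pivot=-5 at index 1 -> [-5, -5, -1, -2, -4]
Partition 2: pivot=-4 at index 2 -> [-5, -5, -4, -2, -1]
Partition 3: pivot=-1 at index 4 -> [-5, -5, -4, -2, -1]


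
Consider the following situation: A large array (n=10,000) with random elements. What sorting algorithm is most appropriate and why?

Best choice: Quicksort or Mergesort
Reason: Both have O(n log n) average case; quicksort has lower constant factors


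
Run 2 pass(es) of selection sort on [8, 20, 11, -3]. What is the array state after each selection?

Pass 1: Select minimum -3 at index 3, swap -> [-3, 20, 11, 8]
Pass 2: Select minimum 8 at index 3, swap -> [-3, 8, 11, 20]


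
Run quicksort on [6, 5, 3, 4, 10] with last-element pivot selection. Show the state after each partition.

Partition 1: pivot=10 at index 4 -> [6, 5, 3, 4, 10]
Partition 2: pivot=4 at index 1 -> [3, 4, 6, 5, 10]
Partition 3: pivot=5 at index 2 -> [3, 4, 5, 6, 10]


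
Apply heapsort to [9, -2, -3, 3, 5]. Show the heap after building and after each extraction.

Build heap: [9, 5, -3, 3, -2]
Extract 9: [5, 3, -3, -2, 9]
Extract 5: [3, -2, -3, 5, 9]
Extract 3: [-2, -3, 3, 5, 9]
Extract -2: [-3, -2, 3, 5, 9]


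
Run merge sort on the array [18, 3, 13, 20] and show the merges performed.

Divide and conquer:
  Merge [18] + [3] -> [3, 18]
  Merge [13] + [20] -> [13, 20]
  Merge [3, 18] + [13, 20] -> [3, 13, 18, 20]


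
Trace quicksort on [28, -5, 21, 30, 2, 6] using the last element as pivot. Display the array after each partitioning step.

Partition 1: pivot=6 at index 2 -> [-5, 2, 6, 30, 28, 21]
Partition 2: pivot=2 at index 1 -> [-5, 2, 6, 30, 28, 21]
Partition 3: pivot=21 at index 3 -> [-5, 2, 6, 21, 28, 30]
Partition 4: pivot=30 at index 5 -> [-5, 2, 6, 21, 28, 30]


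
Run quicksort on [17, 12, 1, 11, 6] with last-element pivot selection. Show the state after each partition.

Partition 1: pivot=6 at index 1 -> [1, 6, 17, 11, 12]
Partition 2: pivot=12 at index 3 -> [1, 6, 11, 12, 17]


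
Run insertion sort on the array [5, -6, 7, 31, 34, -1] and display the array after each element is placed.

First element 5 is already 'sorted'
Insert -6: shifted 1 elements -> [-6, 5, 7, 31, 34, -1]
Insert 7: shifted 0 elements -> [-6, 5, 7, 31, 34, -1]
Insert 31: shifted 0 elements -> [-6, 5, 7, 31, 34, -1]
Insert 34: shifted 0 elements -> [-6, 5, 7, 31, 34, -1]
Insert -1: shifted 4 elements -> [-6, -1, 5, 7, 31, 34]


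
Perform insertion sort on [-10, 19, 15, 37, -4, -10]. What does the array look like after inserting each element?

First element -10 is already 'sorted'
Insert 19: shifted 0 elements -> [-10, 19, 15, 37, -4, -10]
Insert 15: shifted 1 elements -> [-10, 15, 19, 37, -4, -10]
Insert 37: shifted 0 elements -> [-10, 15, 19, 37, -4, -10]
Insert -4: shifted 3 elements -> [-10, -4, 15, 19, 37, -10]
Insert -10: shifted 4 elements -> [-10, -10, -4, 15, 19, 37]


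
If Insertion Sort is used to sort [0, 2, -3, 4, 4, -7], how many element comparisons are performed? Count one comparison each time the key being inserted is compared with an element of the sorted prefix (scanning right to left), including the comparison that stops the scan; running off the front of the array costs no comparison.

Insert 2: 0 <= 2 (stop) = 1 comparison(s) -> [0, 2, -3, 4, 4, -7]
Insert -3: 2 > -3 (shift), 0 > -3 (shift), reached front = 2 comparison(s) -> [-3, 0, 2, 4, 4, -7]
Insert 4: 2 <= 4 (stop) = 1 comparison(s) -> [-3, 0, 2, 4, 4, -7]
Insert 4: 4 <= 4 (stop) = 1 comparison(s) -> [-3, 0, 2, 4, 4, -7]
Insert -7: 4 > -7 (shift), 4 > -7 (shift), 2 > -7 (shift), 0 > -7 (shift), -3 > -7 (shift), reached front = 5 comparison(s) -> [-7, -3, 0, 2, 4, 4]
Total comparisons: 1 + 2 + 1 + 1 + 5 = 10


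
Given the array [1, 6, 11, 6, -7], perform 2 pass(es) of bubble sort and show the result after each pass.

After pass 1: [1, 6, 6, -7, 11] (2 swaps)
After pass 2: [1, 6, -7, 6, 11] (1 swaps)
Total swaps: 3


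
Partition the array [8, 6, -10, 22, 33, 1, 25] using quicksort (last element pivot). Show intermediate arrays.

Partition 1: pivot=25 at index 5 -> [8, 6, -10, 22, 1, 25, 33]
Partition 2: pivot=1 at index 1 -> [-10, 1, 8, 22, 6, 25, 33]
Partition 3: pivot=6 at index 2 -> [-10, 1, 6, 22, 8, 25, 33]
Partition 4: pivot=8 at index 3 -> [-10, 1, 6, 8, 22, 25, 33]


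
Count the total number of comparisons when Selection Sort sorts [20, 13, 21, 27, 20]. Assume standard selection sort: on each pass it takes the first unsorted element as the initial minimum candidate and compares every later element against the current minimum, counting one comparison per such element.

Pass 1: scan indices 1..4 for the minimum = 4 comparison(s); min is 13, place at index 0 -> [13, 20, 21, 27, 20]
Pass 2: scan indices 2..4 for the minimum = 3 comparison(s); min is 20, place at index 1 -> [13, 20, 21, 27, 20]
Pass 3: scan indices 3..4 for the minimum = 2 comparison(s); min is 20, place at index 2 -> [13, 20, 20, 27, 21]
Pass 4: scan indices 4..4 for the minimum = 1 comparison(s); min is 21, place at index 3 -> [13, 20, 20, 21, 27]
Selection sort always scans the whole unsorted suffix, so the count is (n-1) + (n-2) + ... + 1 = n(n-1)/2 = 5*4/2 = 10 regardless of the input order.
Total comparisons: 4 + 3 + 2 + 1 = 10


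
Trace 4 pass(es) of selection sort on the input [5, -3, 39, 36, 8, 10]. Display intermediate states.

Pass 1: Select minimum -3 at index 1, swap -> [-3, 5, 39, 36, 8, 10]
Pass 2: Select minimum 5 at index 1, swap -> [-3, 5, 39, 36, 8, 10]
Pass 3: Select minimum 8 at index 4, swap -> [-3, 5, 8, 36, 39, 10]
Pass 4: Select minimum 10 at index 5, swap -> [-3, 5, 8, 10, 39, 36]


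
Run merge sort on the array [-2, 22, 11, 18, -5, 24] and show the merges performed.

Divide and conquer:
  Merge [22] + [11] -> [11, 22]
  Merge [-2] + [11, 22] -> [-2, 11, 22]
  Merge [-5] + [24] -> [-5, 24]
  Merge [18] + [-5, 24] -> [-5, 18, 24]
  Merge [-2, 11, 22] + [-5, 18, 24] -> [-5, -2, 11, 18, 22, 24]


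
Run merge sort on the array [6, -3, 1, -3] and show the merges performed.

Divide and conquer:
  Merge [6] + [-3] -> [-3, 6]
  Merge [1] + [-3] -> [-3, 1]
  Merge [-3, 6] + [-3, 1] -> [-3, -3, 1, 6]


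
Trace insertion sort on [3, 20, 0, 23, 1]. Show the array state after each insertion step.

First element 3 is already 'sorted'
Insert 20: shifted 0 elements -> [3, 20, 0, 23, 1]
Insert 0: shifted 2 elements -> [0, 3, 20, 23, 1]
Insert 23: shifted 0 elements -> [0, 3, 20, 23, 1]
Insert 1: shifted 3 elements -> [0, 1, 3, 20, 23]


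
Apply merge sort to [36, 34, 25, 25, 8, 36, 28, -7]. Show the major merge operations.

Divide and conquer:
  Merge [36] + [34] -> [34, 36]
  Merge [25] + [25] -> [25, 25]
  Merge [34, 36] + [25, 25] -> [25, 25, 34, 36]
  Merge [8] + [36] -> [8, 36]
  Merge [28] + [-7] -> [-7, 28]
  Merge [8, 36] + [-7, 28] -> [-7, 8, 28, 36]
  Merge [25, 25, 34, 36] + [-7, 8, 28, 36] -> [-7, 8, 25, 25, 28, 34, 36, 36]


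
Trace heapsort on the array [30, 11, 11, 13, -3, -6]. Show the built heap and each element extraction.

Build heap: [30, 13, 11, 11, -3, -6]
Extract 30: [13, 11, 11, -6, -3, 30]
Extract 13: [11, -3, 11, -6, 13, 30]
Extract 11: [11, -3, -6, 11, 13, 30]
Extract 11: [-3, -6, 11, 11, 13, 30]
Extract -3: [-6, -3, 11, 11, 13, 30]


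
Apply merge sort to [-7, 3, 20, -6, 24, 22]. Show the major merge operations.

Divide and conquer:
  Merge [3] + [20] -> [3, 20]
  Merge [-7] + [3, 20] -> [-7, 3, 20]
  Merge [24] + [22] -> [22, 24]
  Merge [-6] + [22, 24] -> [-6, 22, 24]
  Merge [-7, 3, 20] + [-6, 22, 24] -> [-7, -6, 3, 20, 22, 24]


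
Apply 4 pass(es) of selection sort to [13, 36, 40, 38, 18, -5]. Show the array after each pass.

Pass 1: Select minimum -5 at index 5, swap -> [-5, 36, 40, 38, 18, 13]
Pass 2: Select minimum 13 at index 5, swap -> [-5, 13, 40, 38, 18, 36]
Pass 3: Select minimum 18 at index 4, swap -> [-5, 13, 18, 38, 40, 36]
Pass 4: Select minimum 36 at index 5, swap -> [-5, 13, 18, 36, 40, 38]


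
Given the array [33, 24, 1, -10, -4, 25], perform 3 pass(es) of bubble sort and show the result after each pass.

After pass 1: [24, 1, -10, -4, 25, 33] (5 swaps)
After pass 2: [1, -10, -4, 24, 25, 33] (3 swaps)
After pass 3: [-10, -4, 1, 24, 25, 33] (2 swaps)
Total swaps: 10


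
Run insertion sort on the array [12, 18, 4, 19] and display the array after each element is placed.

First element 12 is already 'sorted'
Insert 18: shifted 0 elements -> [12, 18, 4, 19]
Insert 4: shifted 2 elements -> [4, 12, 18, 19]
Insert 19: shifted 0 elements -> [4, 12, 18, 19]


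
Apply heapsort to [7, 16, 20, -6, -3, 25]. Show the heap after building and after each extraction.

Build heap: [25, 16, 20, -6, -3, 7]
Extract 25: [20, 16, 7, -6, -3, 25]
Extract 20: [16, -3, 7, -6, 20, 25]
Extract 16: [7, -3, -6, 16, 20, 25]
Extract 7: [-3, -6, 7, 16, 20, 25]
Extract -3: [-6, -3, 7, 16, 20, 25]


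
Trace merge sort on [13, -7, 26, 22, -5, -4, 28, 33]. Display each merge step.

Divide and conquer:
  Merge [13] + [-7] -> [-7, 13]
  Merge [26] + [22] -> [22, 26]
  Merge [-7, 13] + [22, 26] -> [-7, 13, 22, 26]
  Merge [-5] + [-4] -> [-5, -4]
  Merge [28] + [33] -> [28, 33]
  Merge [-5, -4] + [28, 33] -> [-5, -4, 28, 33]
  Merge [-7, 13, 22, 26] + [-5, -4, 28, 33] -> [-7, -5, -4, 13, 22, 26, 28, 33]


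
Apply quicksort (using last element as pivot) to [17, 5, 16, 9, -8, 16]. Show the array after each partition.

Partition 1: pivot=16 at index 4 -> [5, 16, 9, -8, 16, 17]
Partition 2: pivot=-8 at index 0 -> [-8, 16, 9, 5, 16, 17]
Partition 3: pivot=5 at index 1 -> [-8, 5, 9, 16, 16, 17]
Partition 4: pivot=16 at index 3 -> [-8, 5, 9, 16, 16, 17]


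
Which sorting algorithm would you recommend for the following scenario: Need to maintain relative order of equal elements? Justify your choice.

Best choice: Merge sort or Insertion sort
Reason: Both are stable; quicksort and heapsort are not stable


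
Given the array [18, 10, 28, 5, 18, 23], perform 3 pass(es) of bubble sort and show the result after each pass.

After pass 1: [10, 18, 5, 18, 23, 28] (4 swaps)
After pass 2: [10, 5, 18, 18, 23, 28] (1 swaps)
After pass 3: [5, 10, 18, 18, 23, 28] (1 swaps)
Total swaps: 6


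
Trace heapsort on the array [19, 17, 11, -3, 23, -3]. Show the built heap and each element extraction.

Build heap: [23, 19, 11, -3, 17, -3]
Extract 23: [19, 17, 11, -3, -3, 23]
Extract 19: [17, -3, 11, -3, 19, 23]
Extract 17: [11, -3, -3, 17, 19, 23]
Extract 11: [-3, -3, 11, 17, 19, 23]
Extract -3: [-3, -3, 11, 17, 19, 23]


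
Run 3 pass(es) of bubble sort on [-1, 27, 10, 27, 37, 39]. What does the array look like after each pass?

After pass 1: [-1, 10, 27, 27, 37, 39] (1 swaps)
After pass 2: [-1, 10, 27, 27, 37, 39] (0 swaps)
After pass 3: [-1, 10, 27, 27, 37, 39] (0 swaps)
Total swaps: 1


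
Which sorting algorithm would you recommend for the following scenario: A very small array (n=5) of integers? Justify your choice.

Best choice: Insertion sort
Reason: For tiny inputs the O(n^2) overhead is negligible and insertion sort has minimal constant factors


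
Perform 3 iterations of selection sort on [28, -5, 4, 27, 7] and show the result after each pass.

Pass 1: Select minimum -5 at index 1, swap -> [-5, 28, 4, 27, 7]
Pass 2: Select minimum 4 at index 2, swap -> [-5, 4, 28, 27, 7]
Pass 3: Select minimum 7 at index 4, swap -> [-5, 4, 7, 27, 28]


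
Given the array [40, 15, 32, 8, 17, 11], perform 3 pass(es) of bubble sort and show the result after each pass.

After pass 1: [15, 32, 8, 17, 11, 40] (5 swaps)
After pass 2: [15, 8, 17, 11, 32, 40] (3 swaps)
After pass 3: [8, 15, 11, 17, 32, 40] (2 swaps)
Total swaps: 10


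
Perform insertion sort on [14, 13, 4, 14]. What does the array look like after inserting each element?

First element 14 is already 'sorted'
Insert 13: shifted 1 elements -> [13, 14, 4, 14]
Insert 4: shifted 2 elements -> [4, 13, 14, 14]
Insert 14: shifted 0 elements -> [4, 13, 14, 14]


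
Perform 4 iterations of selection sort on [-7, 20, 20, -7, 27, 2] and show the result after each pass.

Pass 1: Select minimum -7 at index 0, swap -> [-7, 20, 20, -7, 27, 2]
Pass 2: Select minimum -7 at index 3, swap -> [-7, -7, 20, 20, 27, 2]
Pass 3: Select minimum 2 at index 5, swap -> [-7, -7, 2, 20, 27, 20]
Pass 4: Select minimum 20 at index 3, swap -> [-7, -7, 2, 20, 27, 20]


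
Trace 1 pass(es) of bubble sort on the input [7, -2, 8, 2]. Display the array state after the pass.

After pass 1: [-2, 7, 2, 8] (2 swaps)
Total swaps: 2


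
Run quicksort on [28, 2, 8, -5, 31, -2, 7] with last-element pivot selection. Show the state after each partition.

Partition 1: pivot=7 at index 3 -> [2, -5, -2, 7, 31, 8, 28]
Partition 2: pivot=-2 at index 1 -> [-5, -2, 2, 7, 31, 8, 28]
Partition 3: pivot=28 at index 5 -> [-5, -2, 2, 7, 8, 28, 31]


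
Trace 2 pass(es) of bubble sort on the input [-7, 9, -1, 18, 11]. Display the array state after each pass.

After pass 1: [-7, -1, 9, 11, 18] (2 swaps)
After pass 2: [-7, -1, 9, 11, 18] (0 swaps)
Total swaps: 2


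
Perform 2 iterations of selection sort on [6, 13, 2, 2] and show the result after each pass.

Pass 1: Select minimum 2 at index 2, swap -> [2, 13, 6, 2]
Pass 2: Select minimum 2 at index 3, swap -> [2, 2, 6, 13]


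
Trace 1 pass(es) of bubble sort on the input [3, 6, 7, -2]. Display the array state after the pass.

After pass 1: [3, 6, -2, 7] (1 swaps)
Total swaps: 1


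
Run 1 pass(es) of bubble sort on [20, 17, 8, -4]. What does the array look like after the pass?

After pass 1: [17, 8, -4, 20] (3 swaps)
Total swaps: 3


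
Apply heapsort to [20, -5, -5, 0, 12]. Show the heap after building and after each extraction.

Build heap: [20, 12, -5, 0, -5]
Extract 20: [12, 0, -5, -5, 20]
Extract 12: [0, -5, -5, 12, 20]
Extract 0: [-5, -5, 0, 12, 20]
Extract -5: [-5, -5, 0, 12, 20]


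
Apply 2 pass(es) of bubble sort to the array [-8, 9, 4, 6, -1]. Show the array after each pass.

After pass 1: [-8, 4, 6, -1, 9] (3 swaps)
After pass 2: [-8, 4, -1, 6, 9] (1 swaps)
Total swaps: 4


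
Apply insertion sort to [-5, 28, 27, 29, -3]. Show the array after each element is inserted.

First element -5 is already 'sorted'
Insert 28: shifted 0 elements -> [-5, 28, 27, 29, -3]
Insert 27: shifted 1 elements -> [-5, 27, 28, 29, -3]
Insert 29: shifted 0 elements -> [-5, 27, 28, 29, -3]
Insert -3: shifted 3 elements -> [-5, -3, 27, 28, 29]


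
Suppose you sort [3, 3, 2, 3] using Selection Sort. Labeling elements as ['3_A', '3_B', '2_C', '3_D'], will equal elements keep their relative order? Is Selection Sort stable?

Trace Selection Sort on the labeled array (the key is the number; the letter only tracks identity):
  Pass 1: minimum of unsorted part is 2_C at index 2; swap it with 3_A at index 0 -> [2_C, 3_B, 3_A, 3_D]
  Pass 2: minimum 3_B is already at index 1; no swap -> [2_C, 3_B, 3_A, 3_D]
  Pass 3: minimum 3_A is already at index 2; no swap -> [2_C, 3_B, 3_A, 3_D]
Final order: [2_C, 3_B, 3_A, 3_D]
Equal keys:
  value 3: originally 3_A, 3_B, 3_D; after sorting 3_B, 3_A, 3_D -> order changed
Equal keys were reordered, so Selection Sort is not stable: the long-range swap that moves the minimum into place can carry an element past an equal key. (One such input is enough; an unstable sort may happen to preserve order on other inputs, but it gives no guarantee.)
Answer: Not stable


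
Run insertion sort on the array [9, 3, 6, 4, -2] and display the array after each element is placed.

First element 9 is already 'sorted'
Insert 3: shifted 1 elements -> [3, 9, 6, 4, -2]
Insert 6: shifted 1 elements -> [3, 6, 9, 4, -2]
Insert 4: shifted 2 elements -> [3, 4, 6, 9, -2]
Insert -2: shifted 4 elements -> [-2, 3, 4, 6, 9]


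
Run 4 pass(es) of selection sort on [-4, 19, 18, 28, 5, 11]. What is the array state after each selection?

Pass 1: Select minimum -4 at index 0, swap -> [-4, 19, 18, 28, 5, 11]
Pass 2: Select minimum 5 at index 4, swap -> [-4, 5, 18, 28, 19, 11]
Pass 3: Select minimum 11 at index 5, swap -> [-4, 5, 11, 28, 19, 18]
Pass 4: Select minimum 18 at index 5, swap -> [-4, 5, 11, 18, 19, 28]


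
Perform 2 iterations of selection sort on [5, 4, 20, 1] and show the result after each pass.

Pass 1: Select minimum 1 at index 3, swap -> [1, 4, 20, 5]
Pass 2: Select minimum 4 at index 1, swap -> [1, 4, 20, 5]


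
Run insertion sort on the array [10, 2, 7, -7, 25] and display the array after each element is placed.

First element 10 is already 'sorted'
Insert 2: shifted 1 elements -> [2, 10, 7, -7, 25]
Insert 7: shifted 1 elements -> [2, 7, 10, -7, 25]
Insert -7: shifted 3 elements -> [-7, 2, 7, 10, 25]
Insert 25: shifted 0 elements -> [-7, 2, 7, 10, 25]


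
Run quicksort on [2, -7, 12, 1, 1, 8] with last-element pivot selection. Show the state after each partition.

Partition 1: pivot=8 at index 4 -> [2, -7, 1, 1, 8, 12]
Partition 2: pivot=1 at index 2 -> [-7, 1, 1, 2, 8, 12]
Partition 3: pivot=1 at index 1 -> [-7, 1, 1, 2, 8, 12]


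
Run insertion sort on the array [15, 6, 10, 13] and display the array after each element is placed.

First element 15 is already 'sorted'
Insert 6: shifted 1 elements -> [6, 15, 10, 13]
Insert 10: shifted 1 elements -> [6, 10, 15, 13]
Insert 13: shifted 1 elements -> [6, 10, 13, 15]


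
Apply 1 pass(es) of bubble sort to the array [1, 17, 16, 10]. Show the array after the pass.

After pass 1: [1, 16, 10, 17] (2 swaps)
Total swaps: 2


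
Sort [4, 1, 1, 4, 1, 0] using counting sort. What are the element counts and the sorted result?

Count array: [1, 3, 0, 0, 2]
(count[i] = number of elements equal to i)
Cumulative count: [1, 4, 4, 4, 6]
Sorted: [0, 1, 1, 1, 4, 4]


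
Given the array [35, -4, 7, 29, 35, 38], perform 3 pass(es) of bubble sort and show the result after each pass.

After pass 1: [-4, 7, 29, 35, 35, 38] (3 swaps)
After pass 2: [-4, 7, 29, 35, 35, 38] (0 swaps)
After pass 3: [-4, 7, 29, 35, 35, 38] (0 swaps)
Total swaps: 3


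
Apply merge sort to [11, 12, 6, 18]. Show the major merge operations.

Divide and conquer:
  Merge [11] + [12] -> [11, 12]
  Merge [6] + [18] -> [6, 18]
  Merge [11, 12] + [6, 18] -> [6, 11, 12, 18]


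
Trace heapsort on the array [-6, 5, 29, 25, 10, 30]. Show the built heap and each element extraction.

Build heap: [30, 25, 29, 5, 10, -6]
Extract 30: [29, 25, -6, 5, 10, 30]
Extract 29: [25, 10, -6, 5, 29, 30]
Extract 25: [10, 5, -6, 25, 29, 30]
Extract 10: [5, -6, 10, 25, 29, 30]
Extract 5: [-6, 5, 10, 25, 29, 30]


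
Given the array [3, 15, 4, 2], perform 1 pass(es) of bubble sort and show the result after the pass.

After pass 1: [3, 4, 2, 15] (2 swaps)
Total swaps: 2


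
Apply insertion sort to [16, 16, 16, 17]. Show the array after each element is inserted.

First element 16 is already 'sorted'
Insert 16: shifted 0 elements -> [16, 16, 16, 17]
Insert 16: shifted 0 elements -> [16, 16, 16, 17]
Insert 17: shifted 0 elements -> [16, 16, 16, 17]


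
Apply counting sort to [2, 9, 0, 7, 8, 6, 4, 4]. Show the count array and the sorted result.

Count array: [1, 0, 1, 0, 2, 0, 1, 1, 1, 1]
(count[i] = number of elements equal to i)
Cumulative count: [1, 1, 2, 2, 4, 4, 5, 6, 7, 8]
Sorted: [0, 2, 4, 4, 6, 7, 8, 9]


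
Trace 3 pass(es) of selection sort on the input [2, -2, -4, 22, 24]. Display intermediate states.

Pass 1: Select minimum -4 at index 2, swap -> [-4, -2, 2, 22, 24]
Pass 2: Select minimum -2 at index 1, swap -> [-4, -2, 2, 22, 24]
Pass 3: Select minimum 2 at index 2, swap -> [-4, -2, 2, 22, 24]


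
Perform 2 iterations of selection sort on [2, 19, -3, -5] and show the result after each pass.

Pass 1: Select minimum -5 at index 3, swap -> [-5, 19, -3, 2]
Pass 2: Select minimum -3 at index 2, swap -> [-5, -3, 19, 2]


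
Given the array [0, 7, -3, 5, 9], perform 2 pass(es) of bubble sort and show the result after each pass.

After pass 1: [0, -3, 5, 7, 9] (2 swaps)
After pass 2: [-3, 0, 5, 7, 9] (1 swaps)
Total swaps: 3


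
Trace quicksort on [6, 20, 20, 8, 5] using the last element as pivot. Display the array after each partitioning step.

Partition 1: pivot=5 at index 0 -> [5, 20, 20, 8, 6]
Partition 2: pivot=6 at index 1 -> [5, 6, 20, 8, 20]
Partition 3: pivot=20 at index 4 -> [5, 6, 20, 8, 20]
Partition 4: pivot=8 at index 2 -> [5, 6, 8, 20, 20]


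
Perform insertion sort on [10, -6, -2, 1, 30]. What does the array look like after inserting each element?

First element 10 is already 'sorted'
Insert -6: shifted 1 elements -> [-6, 10, -2, 1, 30]
Insert -2: shifted 1 elements -> [-6, -2, 10, 1, 30]
Insert 1: shifted 1 elements -> [-6, -2, 1, 10, 30]
Insert 30: shifted 0 elements -> [-6, -2, 1, 10, 30]


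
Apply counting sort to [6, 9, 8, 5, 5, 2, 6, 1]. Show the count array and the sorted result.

Count array: [0, 1, 1, 0, 0, 2, 2, 0, 1, 1]
(count[i] = number of elements equal to i)
Cumulative count: [0, 1, 2, 2, 2, 4, 6, 6, 7, 8]
Sorted: [1, 2, 5, 5, 6, 6, 8, 9]


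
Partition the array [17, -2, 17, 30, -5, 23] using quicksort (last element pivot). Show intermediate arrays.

Partition 1: pivot=23 at index 4 -> [17, -2, 17, -5, 23, 30]
Partition 2: pivot=-5 at index 0 -> [-5, -2, 17, 17, 23, 30]
Partition 3: pivot=17 at index 3 -> [-5, -2, 17, 17, 23, 30]
Partition 4: pivot=17 at index 2 -> [-5, -2, 17, 17, 23, 30]


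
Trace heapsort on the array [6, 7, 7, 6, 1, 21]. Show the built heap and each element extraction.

Build heap: [21, 7, 7, 6, 1, 6]
Extract 21: [7, 6, 7, 6, 1, 21]
Extract 7: [7, 6, 1, 6, 7, 21]
Extract 7: [6, 6, 1, 7, 7, 21]
Extract 6: [6, 1, 6, 7, 7, 21]
Extract 6: [1, 6, 6, 7, 7, 21]


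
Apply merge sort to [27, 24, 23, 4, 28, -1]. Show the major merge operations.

Divide and conquer:
  Merge [24] + [23] -> [23, 24]
  Merge [27] + [23, 24] -> [23, 24, 27]
  Merge [28] + [-1] -> [-1, 28]
  Merge [4] + [-1, 28] -> [-1, 4, 28]
  Merge [23, 24, 27] + [-1, 4, 28] -> [-1, 4, 23, 24, 27, 28]


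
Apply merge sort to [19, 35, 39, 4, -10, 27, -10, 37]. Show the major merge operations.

Divide and conquer:
  Merge [19] + [35] -> [19, 35]
  Merge [39] + [4] -> [4, 39]
  Merge [19, 35] + [4, 39] -> [4, 19, 35, 39]
  Merge [-10] + [27] -> [-10, 27]
  Merge [-10] + [37] -> [-10, 37]
  Merge [-10, 27] + [-10, 37] -> [-10, -10, 27, 37]
  Merge [4, 19, 35, 39] + [-10, -10, 27, 37] -> [-10, -10, 4, 19, 27, 35, 37, 39]


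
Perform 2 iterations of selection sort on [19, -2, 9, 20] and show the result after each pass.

Pass 1: Select minimum -2 at index 1, swap -> [-2, 19, 9, 20]
Pass 2: Select minimum 9 at index 2, swap -> [-2, 9, 19, 20]


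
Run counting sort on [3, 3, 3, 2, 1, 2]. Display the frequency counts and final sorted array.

Count array: [0, 1, 2, 3]
(count[i] = number of elements equal to i)
Cumulative count: [0, 1, 3, 6]
Sorted: [1, 2, 2, 3, 3, 3]


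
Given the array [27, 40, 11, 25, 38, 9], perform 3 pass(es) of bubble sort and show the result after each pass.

After pass 1: [27, 11, 25, 38, 9, 40] (4 swaps)
After pass 2: [11, 25, 27, 9, 38, 40] (3 swaps)
After pass 3: [11, 25, 9, 27, 38, 40] (1 swaps)
Total swaps: 8


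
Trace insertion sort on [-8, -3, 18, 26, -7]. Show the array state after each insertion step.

First element -8 is already 'sorted'
Insert -3: shifted 0 elements -> [-8, -3, 18, 26, -7]
Insert 18: shifted 0 elements -> [-8, -3, 18, 26, -7]
Insert 26: shifted 0 elements -> [-8, -3, 18, 26, -7]
Insert -7: shifted 3 elements -> [-8, -7, -3, 18, 26]
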